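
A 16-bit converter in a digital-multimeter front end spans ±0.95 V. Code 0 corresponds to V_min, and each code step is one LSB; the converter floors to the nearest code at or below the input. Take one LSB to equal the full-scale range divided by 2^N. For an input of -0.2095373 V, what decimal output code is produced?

Full-scale range = 0.95 V − (-0.95 V) = 1.9 V. LSB = 1.9 V / 2^16 ≈ 28.99 µV.
(V_in − V_min) × 2^16/range = (-0.2095373 − (-0.95)) × 65536/1.9 = 25540.507.
Floor → code = 25540.

25540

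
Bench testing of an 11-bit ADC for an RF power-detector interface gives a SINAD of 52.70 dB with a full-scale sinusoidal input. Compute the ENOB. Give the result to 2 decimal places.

8.46 bits

Inverting SNR = 6.02 N + 1.76: N_eff = (52.70 − 1.76)/6.02 = 8.4618.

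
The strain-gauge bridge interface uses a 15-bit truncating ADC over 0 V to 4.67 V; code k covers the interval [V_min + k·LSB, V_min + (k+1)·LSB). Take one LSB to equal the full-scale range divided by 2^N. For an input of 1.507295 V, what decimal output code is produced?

10576

Span = 4.67 V. LSB = 4.67 V / 2^15 ≈ 142.5 µV.
code = ⌊(V_in − V_min)/LSB⌋ = ⌊(V_in − V_min) × 2^15 / range⌋
     = ⌊(1.507295 − (0)) × 32768 / 4.67⌋ = ⌊1.507295 × 32768/4.67⌋
     = ⌊10576.240⌋ = 10576.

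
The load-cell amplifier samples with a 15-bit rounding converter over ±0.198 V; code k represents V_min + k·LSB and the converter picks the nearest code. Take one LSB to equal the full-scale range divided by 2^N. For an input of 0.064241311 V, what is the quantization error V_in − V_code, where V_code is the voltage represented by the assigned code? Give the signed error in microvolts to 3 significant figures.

Full-scale range = 0.198 V − (-0.198 V) = 0.396 V. LSB = 0.396 V / 2^15 ≈ 12.08 µV.
(V_in − V_min)/LSB = (0.064241311 − (-0.198)) × 32768/0.396 = 21699.8063 → nearest code k = 21700.
V_code = V_min + k × range/2^15 = -0.198 + 21700 × 0.396/32768 = 0.064243652344 V.
e = 0.064241311 − (0.064243652344) = −2.34 µV.

−2.34 µV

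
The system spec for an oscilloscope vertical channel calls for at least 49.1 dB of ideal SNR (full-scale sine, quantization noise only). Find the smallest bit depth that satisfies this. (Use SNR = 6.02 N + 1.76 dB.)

8 bits

Solving 6.02 N ≥ 49.1 − 1.76: N ≥ 7.864. Round up → N = 8.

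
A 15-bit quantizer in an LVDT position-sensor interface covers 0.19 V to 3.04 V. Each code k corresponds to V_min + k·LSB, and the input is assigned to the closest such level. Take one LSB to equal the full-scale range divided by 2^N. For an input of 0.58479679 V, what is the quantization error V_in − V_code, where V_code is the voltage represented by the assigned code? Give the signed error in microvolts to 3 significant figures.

Full-scale range = 3.04 V − (0.19 V) = 2.85 V. LSB = 2.85 V / 2^15 ≈ 86.98 µV.
(V_in − V_min)/LSB = (0.58479679 − (0.19)) × 32768/2.85 = 4539.1934 → nearest code k = 4539.
V_code = 0.19 + (4539/32768) × 2.85 = 0.58477996826 V.
Error = V_in − V_code = 0.58479679 − (0.58477996826) = +16.8 µV.

+16.8 µV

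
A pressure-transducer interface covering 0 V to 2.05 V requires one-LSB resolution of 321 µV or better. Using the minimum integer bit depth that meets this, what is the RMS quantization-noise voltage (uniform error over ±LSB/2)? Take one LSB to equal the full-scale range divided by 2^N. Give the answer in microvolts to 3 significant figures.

Span = 2.05 V.
Levels needed ≥ 2.05/321 µV = 6386. 2^13 = 8192 suffices, so N_min = 13.
One LSB is 2.05 V / 8192 = 250.24 µV.
RMS noise = LSB/√12 = 72.2 µV.

72.2 µV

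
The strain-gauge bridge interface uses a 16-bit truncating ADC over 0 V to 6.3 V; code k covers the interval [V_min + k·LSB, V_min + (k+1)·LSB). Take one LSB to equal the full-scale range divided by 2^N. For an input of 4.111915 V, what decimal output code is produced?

Full-scale range = 6.3 V. LSB = 6.3 V / 2^16 ≈ 96.13 µV.
(V_in − V_min) × 2^16/range = (4.111915 − (0)) × 65536/6.3 = 42774.359.
Floor → code = 42774.

42774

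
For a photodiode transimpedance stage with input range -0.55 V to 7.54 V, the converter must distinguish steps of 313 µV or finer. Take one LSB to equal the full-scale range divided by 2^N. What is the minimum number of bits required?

The full-scale span is 7.54 − (-0.55) = 8.09 V.
8.09 V / 313 µV = 25850. Since 2^14 = 16384 and 2^15 = 32768, N = 15.

15 bits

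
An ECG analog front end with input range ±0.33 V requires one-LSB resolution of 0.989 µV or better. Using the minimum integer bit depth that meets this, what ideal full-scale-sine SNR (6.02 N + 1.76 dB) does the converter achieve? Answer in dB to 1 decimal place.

122.2 dB

Full-scale range = 0.33 V − (-0.33 V) = 0.66 V.
0.66 V / 0.989 µV = 667300. Since 2^19 = 524288 and 2^20 = 1048576, N = 20.
Ideal SNR at N = 20: 6.02·20 + 1.76 = 122.2 dB.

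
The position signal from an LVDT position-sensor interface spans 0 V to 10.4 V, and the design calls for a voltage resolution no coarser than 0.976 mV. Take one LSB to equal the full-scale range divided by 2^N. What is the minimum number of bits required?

Full-scale range = 10.4 V.
Need 2^N ≥ 10.4 V / 0.976 mV = 10660 → N_min = 14.

14 bits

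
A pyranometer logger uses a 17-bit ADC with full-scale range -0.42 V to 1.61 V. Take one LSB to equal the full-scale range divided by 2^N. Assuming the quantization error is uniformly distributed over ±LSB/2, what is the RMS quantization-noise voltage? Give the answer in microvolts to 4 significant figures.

Span: 1.61 V − (-0.42 V) = 2.03 V.
One LSB is 2.03 V / 131072 = 15.4877 µV.
RMS of a uniform error over width LSB is LSB/√12 = 4.471 µV.

4.471 µV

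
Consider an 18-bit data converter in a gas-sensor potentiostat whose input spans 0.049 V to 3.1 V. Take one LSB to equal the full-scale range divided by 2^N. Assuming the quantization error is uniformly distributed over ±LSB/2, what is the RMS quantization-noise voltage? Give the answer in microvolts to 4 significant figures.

The full-scale span is 3.1 − (0.049) = 3.051 V.
One LSB is 3.051 V / 262144 = 11.6386 µV.
σ_q = LSB/√12 = 11.6386 µV/3.4641 = 3.360 µV.

3.360 µV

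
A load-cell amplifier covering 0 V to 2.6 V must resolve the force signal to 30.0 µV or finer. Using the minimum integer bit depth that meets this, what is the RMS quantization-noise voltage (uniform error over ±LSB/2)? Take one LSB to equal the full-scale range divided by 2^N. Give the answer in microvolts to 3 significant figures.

5.73 µV

Full-scale range = 2.6 V.
2.6 V / 30.0 µV = 86670. Since 2^16 = 65536 and 2^17 = 131072, N = 17.
LSB = 2.6 V / 2^17 = 19.836 µV.
σ_q = LSB/√12 = 19.836 µV/3.4641 = 5.73 µV.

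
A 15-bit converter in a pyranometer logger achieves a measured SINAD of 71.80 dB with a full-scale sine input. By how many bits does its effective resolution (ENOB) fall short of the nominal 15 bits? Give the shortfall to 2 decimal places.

3.37 bits

N_eff = (71.80 − 1.76)/6.02 = 11.6346 bits.
Shortfall = 15 − 11.6346 = 3.3654 bits.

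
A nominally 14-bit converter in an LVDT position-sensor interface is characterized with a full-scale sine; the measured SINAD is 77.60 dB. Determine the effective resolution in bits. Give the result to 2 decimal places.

ENOB = (77.60 − 1.76)/6.02 = 12.5980 bits.

12.60 bits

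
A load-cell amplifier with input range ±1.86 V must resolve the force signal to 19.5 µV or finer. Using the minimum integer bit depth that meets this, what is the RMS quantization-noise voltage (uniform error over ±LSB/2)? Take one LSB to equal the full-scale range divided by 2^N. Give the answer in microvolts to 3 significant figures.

4.10 µV

The full-scale span is 1.86 − (-1.86) = 3.72 V.
Required number of levels: 3.72/19.5 µV = 190770; smallest N with 2^N ≥ that is 18.
LSB = 3.72 V / 2^18 = 14.191 µV.
RMS noise = LSB/√12 = 4.10 µV.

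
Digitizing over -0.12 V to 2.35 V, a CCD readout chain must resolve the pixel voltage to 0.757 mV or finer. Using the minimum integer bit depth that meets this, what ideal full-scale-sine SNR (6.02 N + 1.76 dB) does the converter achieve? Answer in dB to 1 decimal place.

The full-scale span is 2.35 − (-0.12) = 2.47 V.
2.47 V / 0.757 mV = 3263. Since 2^11 = 2048 and 2^12 = 4096, N = 12.
SNR = 6.02 × 12 + 1.76 = 74.00 dB.

74.0 dB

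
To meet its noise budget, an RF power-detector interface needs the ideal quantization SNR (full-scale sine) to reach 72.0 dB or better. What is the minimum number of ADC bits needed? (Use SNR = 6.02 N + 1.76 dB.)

6.02 N + 1.76 ≥ 72.0 gives N ≥ 11.668, so the minimum integer is 12.

12 bits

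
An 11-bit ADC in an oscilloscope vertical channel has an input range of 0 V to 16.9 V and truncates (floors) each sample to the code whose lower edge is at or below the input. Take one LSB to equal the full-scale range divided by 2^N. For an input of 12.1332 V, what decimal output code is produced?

1470

Range is 16.9 V. LSB = 16.9 V / 2^11 ≈ 8.252 mV.
V_in − V_min = 12.1332 − (0) = 12.1332 V.
Divide by LSB: 12.1332 × 2048/16.9 = 1470.3428.
Truncating gives code 1470.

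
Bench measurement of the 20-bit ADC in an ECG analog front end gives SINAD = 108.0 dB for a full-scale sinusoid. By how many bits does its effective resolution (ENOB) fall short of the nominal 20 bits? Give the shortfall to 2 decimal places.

N_eff = (108.0 − 1.76)/6.02 = 17.6478 bits.
20 − 17.6478 = 2.35 bits below nominal.

2.35 bits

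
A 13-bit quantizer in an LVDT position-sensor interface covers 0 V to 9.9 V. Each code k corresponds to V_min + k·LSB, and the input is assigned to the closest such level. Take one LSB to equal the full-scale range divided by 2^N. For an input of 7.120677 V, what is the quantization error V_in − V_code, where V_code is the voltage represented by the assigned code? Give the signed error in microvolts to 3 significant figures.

V_FS = 9.9 V. LSB = 9.9 V / 2^13 ≈ 1.208 mV.
Position in LSBs: (7.120677 − (0)) × 8192/9.9 = 5892.1804; rounding gives k = 5892.
Reconstructed level: 0 + 5892 × 9.9/8192 V = 7.120458984 V.
e = 7.120677 − (7.120458984) = +218 µV.

+218 µV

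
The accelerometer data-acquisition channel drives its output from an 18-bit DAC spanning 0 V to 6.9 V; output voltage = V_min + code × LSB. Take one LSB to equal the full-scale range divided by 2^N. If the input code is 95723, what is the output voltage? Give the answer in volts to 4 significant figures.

2.520 V

Range is 6.9 V. LSB = 6.9 V / 2^18.
Output = V_min + (95723/262144) × range = 0 + 0.365154 × 6.9 V
      = 0 + 2.51956 = 2.51956 V.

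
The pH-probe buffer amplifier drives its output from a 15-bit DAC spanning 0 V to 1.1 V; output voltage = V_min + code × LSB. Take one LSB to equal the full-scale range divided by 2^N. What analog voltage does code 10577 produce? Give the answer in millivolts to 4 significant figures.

Range is 1.1 V. LSB = 1.1 V / 2^15.
V_out = V_min + code × LSB = 0 V + 10577 × 1.1 V / 32768
      = 0 V + 0.355063 V = 0.355063 V.

355.1 mV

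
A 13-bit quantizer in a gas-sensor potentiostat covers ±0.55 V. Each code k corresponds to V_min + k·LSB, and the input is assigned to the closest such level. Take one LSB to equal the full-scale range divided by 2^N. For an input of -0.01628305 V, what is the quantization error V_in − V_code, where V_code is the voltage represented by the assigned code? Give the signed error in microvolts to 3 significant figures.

Span: 0.55 V − (-0.55 V) = 1.1 V. LSB = 1.1 V / 2^13 ≈ 134.3 µV.
Position in LSBs: (-0.01628305 − (-0.55)) × 8192/1.1 = 3974.7357; rounding gives k = 3975.
Reconstructed level: -0.55 + 3975 × 1.1/8192 V = -0.01624755859 V.
V_in − V_code = -0.01628305 − (-0.01624755859) = −35.5 µV.

−35.5 µV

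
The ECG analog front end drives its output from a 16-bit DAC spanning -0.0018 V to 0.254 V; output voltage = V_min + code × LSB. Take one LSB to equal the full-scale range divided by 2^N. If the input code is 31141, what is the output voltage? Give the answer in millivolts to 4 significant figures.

119.7 mV

Range = 0.254 − (-0.0018) = 0.2558 V. LSB = 0.2558 V / 2^16.
V_out = V_min + code × LSB = -0.0018 V + 31141 × 0.2558 V / 65536
      = -0.0018 + 0.121549 = 0.119749 V.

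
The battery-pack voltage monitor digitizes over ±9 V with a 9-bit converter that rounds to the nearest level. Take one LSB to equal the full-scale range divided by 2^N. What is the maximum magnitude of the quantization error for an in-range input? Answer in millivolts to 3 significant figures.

Span: 9 V − (-9 V) = 18 V.
LSB = 18 V / 2^9 = 35.156 mV.
A rounding quantizer has |error| ≤ LSB/2 = 17.6 mV.

17.6 mV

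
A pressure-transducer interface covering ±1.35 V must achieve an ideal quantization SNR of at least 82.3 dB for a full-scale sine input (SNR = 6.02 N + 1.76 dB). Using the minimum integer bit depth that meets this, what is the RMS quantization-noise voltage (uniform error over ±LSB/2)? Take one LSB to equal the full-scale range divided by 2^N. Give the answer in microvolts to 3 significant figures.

Span: 1.35 V − (-1.35 V) = 2.7 V.
Required N = ⌈(82.3 − 1.76)/6.02⌉ = ⌈13.379⌉ = 14.
Step size = 2.7/16384 V = 164.79 µV.
V_rms = LSB/√12 = 47.6 µV.

47.6 µV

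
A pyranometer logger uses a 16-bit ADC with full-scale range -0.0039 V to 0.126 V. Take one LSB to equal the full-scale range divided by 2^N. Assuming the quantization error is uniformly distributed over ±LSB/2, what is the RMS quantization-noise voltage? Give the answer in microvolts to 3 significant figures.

0.572 µV

Span: 0.126 V − (-0.0039 V) = 0.1299 V.
Step size = 0.1299/65536 V = 1.9821 µV.
σ_q = LSB/√12 = 1.9821 µV/3.4641 = 0.572 µV.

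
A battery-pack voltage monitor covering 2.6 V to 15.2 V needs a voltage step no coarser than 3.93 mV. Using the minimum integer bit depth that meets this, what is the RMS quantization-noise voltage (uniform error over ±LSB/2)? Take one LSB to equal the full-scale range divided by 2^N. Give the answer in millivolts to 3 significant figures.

Full-scale range = 15.2 V − (2.6 V) = 12.6 V.
Need 2^N ≥ 12.6 V / 3.93 mV = 3206 → N_min = 12.
One LSB is 12.6 V / 4096 = 3.0762 mV.
RMS noise = LSB/√12 = 0.888 mV.

0.888 mV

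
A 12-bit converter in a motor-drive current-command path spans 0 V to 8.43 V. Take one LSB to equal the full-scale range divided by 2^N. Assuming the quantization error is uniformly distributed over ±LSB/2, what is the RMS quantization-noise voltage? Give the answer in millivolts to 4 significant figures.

Span = 8.43 V.
One LSB is 8.43 V / 4096 = 2.05811 mV.
σ_q = LSB/√12 = 2.05811 mV/3.4641 = 0.5941 mV.

0.5941 mV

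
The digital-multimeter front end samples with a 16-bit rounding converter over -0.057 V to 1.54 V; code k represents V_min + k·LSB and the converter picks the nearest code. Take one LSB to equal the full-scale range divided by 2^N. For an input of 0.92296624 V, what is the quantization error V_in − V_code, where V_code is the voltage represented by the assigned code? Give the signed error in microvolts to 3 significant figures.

−4.39 µV

Full-scale range = 1.54 V − (-0.057 V) = 1.597 V. LSB = 1.597 V / 2^16 ≈ 24.37 µV.
(0.92296624 − (-0.057)) / LSB = 0.97996624 × 65536/1.597 = 40214.8200. Nearest integer: k = 40215.
V_code = V_min + k × range/2^16 = -0.057 + 40215 × 1.597/65536 = 0.92297062683 V.
V_in − V_code = 0.92296624 − (0.92297062683) = −4.39 µV.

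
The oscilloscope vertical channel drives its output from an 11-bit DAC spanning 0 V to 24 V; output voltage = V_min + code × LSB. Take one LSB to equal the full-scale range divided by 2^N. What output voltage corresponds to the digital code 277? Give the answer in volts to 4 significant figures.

3.246 V

Full-scale range = 24 V. LSB = 24 V / 2^11.
V_out = 0 + 277 × (24/2048) V
      = 0 + 3.24609 = 3.24609 V.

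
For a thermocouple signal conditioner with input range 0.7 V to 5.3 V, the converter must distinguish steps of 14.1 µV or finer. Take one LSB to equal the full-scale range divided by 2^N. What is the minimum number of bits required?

19 bits

The full-scale span is 5.3 − (0.7) = 4.6 V.
Required number of levels: 4.6/14.1 µV = 326240; smallest N with 2^N ≥ that is 19.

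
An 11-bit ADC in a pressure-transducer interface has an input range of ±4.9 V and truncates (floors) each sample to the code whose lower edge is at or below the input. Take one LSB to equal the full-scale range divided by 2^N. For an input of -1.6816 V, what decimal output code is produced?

Full-scale range = 4.9 V − (-4.9 V) = 9.8 V. LSB = 9.8 V / 2^11 ≈ 4.785 mV.
code = ⌊(V_in − V_min)/LSB⌋ = ⌊(V_in − V_min) × 2^11 / range⌋
     = ⌊(-1.6816 − (-4.9)) × 2048 / 9.8⌋ = ⌊3.2184 × 2048/9.8⌋
     = ⌊672.580⌋ = 672.

672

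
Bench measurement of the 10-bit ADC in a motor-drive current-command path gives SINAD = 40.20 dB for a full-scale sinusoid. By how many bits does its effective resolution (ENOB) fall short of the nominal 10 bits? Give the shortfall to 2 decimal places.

ENOB = (SINAD − 1.76)/6.02 = (40.20 − 1.76)/6.02 = 6.3854 bits.
Lost resolution: 10 − 6.3854 = 3.6146 bits.

3.61 bits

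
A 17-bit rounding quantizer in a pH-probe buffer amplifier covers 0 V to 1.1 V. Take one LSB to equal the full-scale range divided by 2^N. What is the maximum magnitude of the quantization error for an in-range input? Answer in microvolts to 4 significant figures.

4.196 µV

Range is 1.1 V.
LSB = 1.1 V / 2^17 = 8.39233 µV.
|e|_max = LSB/2 = 4.196 µV.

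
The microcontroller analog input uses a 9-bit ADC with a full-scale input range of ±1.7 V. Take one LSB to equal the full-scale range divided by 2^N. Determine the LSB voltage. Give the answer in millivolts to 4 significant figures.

6.641 mV

Span: 1.7 V − (-1.7 V) = 3.4 V.
2^9 = 512 levels.
LSB = 3.4 V ÷ 2^9 = 3.4/512 V = 6.641 mV.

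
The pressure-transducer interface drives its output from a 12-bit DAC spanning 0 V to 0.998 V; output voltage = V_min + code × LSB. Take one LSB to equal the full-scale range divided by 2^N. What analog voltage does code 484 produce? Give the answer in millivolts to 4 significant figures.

V_FS = 0.998 V. LSB = 0.998 V / 2^12.
V_out = V_min + code × LSB = 0 V + 484 × 0.998 V / 4096
      = 0 V + 0.117928 V = 0.117928 V.

117.9 mV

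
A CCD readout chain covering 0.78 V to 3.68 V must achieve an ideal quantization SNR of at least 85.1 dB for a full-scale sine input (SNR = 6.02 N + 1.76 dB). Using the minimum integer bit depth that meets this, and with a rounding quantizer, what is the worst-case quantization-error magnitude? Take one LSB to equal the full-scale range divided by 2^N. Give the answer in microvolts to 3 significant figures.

Span: 3.68 V − (0.78 V) = 2.9 V.
Required N = ⌈(85.1 − 1.76)/6.02⌉ = ⌈13.844⌉ = 14.
LSB = 2.9 V / 2^14 = 177.00 µV.
Half an LSB is 88.5 µV.

88.5 µV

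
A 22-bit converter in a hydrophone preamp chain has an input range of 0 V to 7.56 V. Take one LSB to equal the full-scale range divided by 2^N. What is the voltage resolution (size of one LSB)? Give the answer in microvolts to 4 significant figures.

Full-scale range = 7.56 V.
There are 2^22 = 4194304 steps.
One LSB is 7.56 V / 4194304 = 1.802 µV.

1.802 µV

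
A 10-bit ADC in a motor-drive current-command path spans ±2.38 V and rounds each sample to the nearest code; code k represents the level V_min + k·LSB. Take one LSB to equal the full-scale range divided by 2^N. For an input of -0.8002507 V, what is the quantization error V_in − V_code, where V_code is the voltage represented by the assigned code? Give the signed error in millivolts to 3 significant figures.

−0.719 mV

The full-scale span is 2.38 − (-2.38) = 4.76 V. LSB = 4.76 V / 2^10 ≈ 4.648 mV.
Position in LSBs: (-0.8002507 − (-2.38)) × 1024/4.76 = 339.8452; rounding gives k = 340.
V_code = V_min + k × range/2^10 = -2.38 + 340 × 4.76/1024 = -0.7995312500 V.
Error = V_in − V_code = -0.8002507 − (-0.7995312500) = −0.719 mV.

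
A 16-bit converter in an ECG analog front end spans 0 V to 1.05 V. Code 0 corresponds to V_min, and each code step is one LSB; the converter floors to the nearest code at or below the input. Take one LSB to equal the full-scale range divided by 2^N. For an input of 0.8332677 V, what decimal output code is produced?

52008

Span = 1.05 V. LSB = 1.05 V / 2^16 ≈ 16.02 µV.
V_in − V_min = 0.8332677 − (0) = 0.8332677 V.
Divide by LSB: 0.8332677 × 65536/1.05 = 52008.6019.
Truncating gives code 52008.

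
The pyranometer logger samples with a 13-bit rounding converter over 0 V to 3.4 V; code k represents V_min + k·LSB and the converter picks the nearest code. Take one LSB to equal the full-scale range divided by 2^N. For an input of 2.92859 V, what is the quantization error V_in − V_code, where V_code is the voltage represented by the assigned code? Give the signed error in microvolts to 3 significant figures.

V_FS = 3.4 V. LSB = 3.4 V / 2^13 ≈ 415.0 µV.
Position in LSBs: (2.92859 − (0)) × 8192/3.4 = 7056.1792; rounding gives k = 7056.
V_code = V_min + k × range/2^13 = 0 + 7056 × 3.4/8192 = 2.928515625 V.
e = 2.92859 − (2.928515625) = +74.4 µV.

+74.4 µV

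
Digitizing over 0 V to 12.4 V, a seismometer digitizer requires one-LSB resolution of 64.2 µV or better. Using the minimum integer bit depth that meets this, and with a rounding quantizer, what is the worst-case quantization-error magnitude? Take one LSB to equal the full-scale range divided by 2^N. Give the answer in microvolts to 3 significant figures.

23.7 µV

Range is 12.4 V.
Levels needed ≥ 12.4/64.2 µV = 193100. 2^18 = 262144 suffices, so N_min = 18.
Step size = 12.4/262144 V = 47.302 µV.
|e|_max = LSB/2 = 23.7 µV.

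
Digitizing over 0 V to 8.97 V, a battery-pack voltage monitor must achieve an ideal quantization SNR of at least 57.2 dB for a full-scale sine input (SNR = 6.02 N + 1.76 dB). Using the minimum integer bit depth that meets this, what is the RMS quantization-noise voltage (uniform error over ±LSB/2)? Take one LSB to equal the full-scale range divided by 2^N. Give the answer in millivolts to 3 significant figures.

2.53 mV

Range is 8.97 V.
6.02 N + 1.76 ≥ 57.2 gives N ≥ 9.209, so the minimum integer is 10.
LSB = 8.97 V ÷ 2^10 = 8.97/1024 V = 8.7598 mV.
RMS noise = LSB/√12 = 2.53 mV.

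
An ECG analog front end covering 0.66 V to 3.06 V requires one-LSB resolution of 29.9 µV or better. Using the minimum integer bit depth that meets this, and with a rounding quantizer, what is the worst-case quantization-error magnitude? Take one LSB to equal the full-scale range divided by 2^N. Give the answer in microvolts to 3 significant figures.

The full-scale span is 3.06 − (0.66) = 2.4 V.
Need 2^N ≥ 2.4 V / 29.9 µV = 80270 → N_min = 17.
One LSB is 2.4 V / 131072 = 18.311 µV.
|e|_max = LSB/2 = 9.16 µV.

9.16 µV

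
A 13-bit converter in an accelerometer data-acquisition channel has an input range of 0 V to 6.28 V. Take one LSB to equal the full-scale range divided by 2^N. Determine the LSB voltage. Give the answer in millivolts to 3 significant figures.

0.767 mV

Range is 6.28 V.
2^13 = 8192 levels.
LSB = 6.28 V ÷ 2^13 = 6.28/8192 V = 0.767 mV.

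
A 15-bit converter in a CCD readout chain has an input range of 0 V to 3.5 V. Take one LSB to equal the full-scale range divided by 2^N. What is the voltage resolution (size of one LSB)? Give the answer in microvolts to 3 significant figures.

107 µV

V_FS = 3.5 V.
There are 2^15 = 32768 steps.
One LSB is 3.5 V / 32768 = 107 µV.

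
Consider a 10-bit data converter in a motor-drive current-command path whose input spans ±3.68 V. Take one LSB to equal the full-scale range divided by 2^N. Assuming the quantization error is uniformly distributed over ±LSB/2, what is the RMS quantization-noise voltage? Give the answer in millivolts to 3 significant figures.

2.07 mV

The full-scale span is 3.68 − (-3.68) = 7.36 V.
LSB = 7.36 V ÷ 2^10 = 7.36/1024 V = 7.1875 mV.
RMS of a uniform error over width LSB is LSB/√12 = 2.07 mV.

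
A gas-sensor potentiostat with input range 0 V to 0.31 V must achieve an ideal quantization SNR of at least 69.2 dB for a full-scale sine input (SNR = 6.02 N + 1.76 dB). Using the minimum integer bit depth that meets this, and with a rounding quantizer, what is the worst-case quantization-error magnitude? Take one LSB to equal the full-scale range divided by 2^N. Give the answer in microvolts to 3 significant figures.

Span = 0.31 V.
N ≥ (69.2 − 1.76)/6.02 = 11.203 → N_min = 12.
Step size = 0.31/4096 V = 75.684 µV.
Half an LSB is 37.8 µV.

37.8 µV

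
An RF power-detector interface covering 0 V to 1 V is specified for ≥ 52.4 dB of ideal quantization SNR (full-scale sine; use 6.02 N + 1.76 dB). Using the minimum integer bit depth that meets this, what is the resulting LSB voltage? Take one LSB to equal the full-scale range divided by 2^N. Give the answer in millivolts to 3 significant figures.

1.95 mV

Range is 1 V.
N ≥ (52.4 − 1.76)/6.02 = 8.412 → N_min = 9.
One LSB is 1 V / 512 = 1.95 mV.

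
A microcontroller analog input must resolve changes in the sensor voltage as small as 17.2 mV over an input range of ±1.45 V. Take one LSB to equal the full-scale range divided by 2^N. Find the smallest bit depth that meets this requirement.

8 bits

Span: 1.45 V − (-1.45 V) = 2.9 V.
2.9 V / 17.2 mV = 168.6. Since 2^7 = 128 and 2^8 = 256, N = 8.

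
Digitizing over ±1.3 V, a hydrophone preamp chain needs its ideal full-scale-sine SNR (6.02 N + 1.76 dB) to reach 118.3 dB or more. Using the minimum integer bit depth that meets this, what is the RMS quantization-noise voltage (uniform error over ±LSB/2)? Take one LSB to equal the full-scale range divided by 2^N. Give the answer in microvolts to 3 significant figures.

0.716 µV

Full-scale range = 1.3 V − (-1.3 V) = 2.6 V.
N ≥ (118.3 − 1.76)/6.02 = 19.359 → N_min = 20.
Step size = 2.6/1048576 V = 2.4796 µV.
RMS noise = LSB/√12 = 0.716 µV.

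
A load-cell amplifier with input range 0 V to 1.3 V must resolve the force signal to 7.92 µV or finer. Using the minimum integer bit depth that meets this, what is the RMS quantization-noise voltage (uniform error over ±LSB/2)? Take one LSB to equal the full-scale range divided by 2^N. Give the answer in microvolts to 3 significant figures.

1.43 µV

Span = 1.3 V.
Required number of levels: 1.3/7.92 µV = 164140; smallest N with 2^N ≥ that is 18.
Step size = 1.3/262144 V = 4.9591 µV.
RMS noise = LSB/√12 = 1.43 µV.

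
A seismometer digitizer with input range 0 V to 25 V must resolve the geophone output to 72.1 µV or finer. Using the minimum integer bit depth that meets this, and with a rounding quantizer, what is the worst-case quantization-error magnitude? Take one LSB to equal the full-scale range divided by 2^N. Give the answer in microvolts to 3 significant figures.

23.8 µV

Span = 25 V.
Need 2^N ≥ 25 V / 72.1 µV = 346700 → N_min = 19.
LSB = 25 V ÷ 2^19 = 25/524288 V = 47.684 µV.
Half an LSB is 23.8 µV.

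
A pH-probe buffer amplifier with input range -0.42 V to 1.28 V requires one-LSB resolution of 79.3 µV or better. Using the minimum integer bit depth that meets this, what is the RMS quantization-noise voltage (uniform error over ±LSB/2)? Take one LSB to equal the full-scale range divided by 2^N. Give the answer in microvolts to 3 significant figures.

Full-scale range = 1.28 V − (-0.42 V) = 1.7 V.
Levels needed ≥ 1.7/79.3 µV = 21440. 2^15 = 32768 suffices, so N_min = 15.
LSB = 1.7 V ÷ 2^15 = 1.7/32768 V = 51.880 µV.
V_rms = LSB/√12 = 15.0 µV.

15.0 µV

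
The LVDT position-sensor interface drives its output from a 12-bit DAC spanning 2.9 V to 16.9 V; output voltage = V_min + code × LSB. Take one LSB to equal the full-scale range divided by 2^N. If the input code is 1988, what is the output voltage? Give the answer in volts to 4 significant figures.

9.695 V

The full-scale span is 16.9 − (2.9) = 14 V. LSB = 14 V / 2^12.
Output = V_min + (1988/4096) × range = 2.9 + 0.485352 × 14 V
      = 2.9 V + 6.79492 V = 9.69492 V.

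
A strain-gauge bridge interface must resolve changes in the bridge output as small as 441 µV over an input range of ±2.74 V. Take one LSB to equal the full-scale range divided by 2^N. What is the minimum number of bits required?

14 bits

The full-scale span is 2.74 − (-2.74) = 5.48 V.
Levels needed ≥ 5.48/441 µV = 12430. 2^14 = 16384 suffices, so N_min = 14.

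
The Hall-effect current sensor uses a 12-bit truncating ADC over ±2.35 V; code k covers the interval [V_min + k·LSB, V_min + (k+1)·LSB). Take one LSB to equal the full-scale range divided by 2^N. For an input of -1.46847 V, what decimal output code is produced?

Range = 2.35 − (-2.35) = 4.7 V. LSB = 4.7 V / 2^12 ≈ 1.147 mV.
(V_in − V_min) × 2^12/range = (-1.46847 − (-2.35)) × 4096/4.7 = 768.244.
Floor → code = 768.

768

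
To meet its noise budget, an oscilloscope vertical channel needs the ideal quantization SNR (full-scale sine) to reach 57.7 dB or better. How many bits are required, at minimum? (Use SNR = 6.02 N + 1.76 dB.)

10 bits

Required N = ⌈(57.7 − 1.76)/6.02⌉ = ⌈9.292⌉ = 10.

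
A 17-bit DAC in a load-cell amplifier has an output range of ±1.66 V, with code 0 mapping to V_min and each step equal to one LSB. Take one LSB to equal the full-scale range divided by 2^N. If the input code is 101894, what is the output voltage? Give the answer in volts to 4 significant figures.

Span: 1.66 V − (-1.66 V) = 3.32 V. LSB = 3.32 V / 2^17.
V_out = -1.66 + 101894 × (3.32/131072) V
      = -1.66 V + 2.58093 V = 0.920933 V.

0.9209 V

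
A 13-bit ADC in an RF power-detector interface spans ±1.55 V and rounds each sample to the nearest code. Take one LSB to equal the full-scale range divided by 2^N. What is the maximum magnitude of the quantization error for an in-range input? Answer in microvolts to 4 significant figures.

189.2 µV

Range = 1.55 − (-1.55) = 3.1 V.
LSB = 3.1 V ÷ 2^13 = 3.1/8192 V = 378.418 µV.
Worst-case error for round-to-nearest is half an LSB: 189.2 µV.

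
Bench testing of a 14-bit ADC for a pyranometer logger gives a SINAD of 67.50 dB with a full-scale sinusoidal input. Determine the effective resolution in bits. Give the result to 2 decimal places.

(67.50 − 1.76) / 6.02 = 65.74/6.02 = 10.9203 effective bits.

10.92 bits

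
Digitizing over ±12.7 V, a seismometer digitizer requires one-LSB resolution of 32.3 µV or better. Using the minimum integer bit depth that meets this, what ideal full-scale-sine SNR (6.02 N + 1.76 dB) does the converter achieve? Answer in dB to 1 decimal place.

122.2 dB

The full-scale span is 12.7 − (-12.7) = 25.4 V.
Need 2^N ≥ 25.4 V / 32.3 µV = 786400 → N_min = 20.
6.02(20) + 1.76 = 122.16 dB.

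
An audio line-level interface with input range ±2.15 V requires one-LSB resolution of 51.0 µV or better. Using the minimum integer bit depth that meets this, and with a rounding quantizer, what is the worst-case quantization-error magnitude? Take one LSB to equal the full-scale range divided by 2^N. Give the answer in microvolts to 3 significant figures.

16.4 µV

Range = 2.15 − (-2.15) = 4.3 V.
Need 2^N ≥ 4.3 V / 51.0 µV = 84310 → N_min = 17.
One LSB is 4.3 V / 131072 = 32.806 µV.
Half an LSB is 16.4 µV.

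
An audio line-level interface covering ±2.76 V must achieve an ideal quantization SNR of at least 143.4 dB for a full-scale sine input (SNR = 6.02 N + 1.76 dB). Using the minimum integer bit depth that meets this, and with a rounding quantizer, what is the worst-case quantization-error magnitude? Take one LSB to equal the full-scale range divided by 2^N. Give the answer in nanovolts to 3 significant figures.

165 nV

Span: 2.76 V − (-2.76 V) = 5.52 V.
N ≥ (143.4 − 1.76)/6.02 = 23.528 → N_min = 24.
LSB = 5.52 V ÷ 2^24 = 5.52/16777216 V = 329.02 nV.
|e|_max = LSB/2 = 165 nV.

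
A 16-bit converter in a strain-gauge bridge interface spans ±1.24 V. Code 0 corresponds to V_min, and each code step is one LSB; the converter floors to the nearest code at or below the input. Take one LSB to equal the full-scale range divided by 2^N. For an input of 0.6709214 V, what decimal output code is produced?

50497

The full-scale span is 1.24 − (-1.24) = 2.48 V. LSB = 2.48 V / 2^16 ≈ 37.84 µV.
code = ⌊(V_in − V_min)/LSB⌋ = ⌊(V_in − V_min) × 2^16 / range⌋
     = ⌊(0.6709214 − (-1.24)) × 65536 / 2.48⌋ = ⌊1.9109214 × 65536/2.48⌋
     = ⌊50497.639⌋ = 50497.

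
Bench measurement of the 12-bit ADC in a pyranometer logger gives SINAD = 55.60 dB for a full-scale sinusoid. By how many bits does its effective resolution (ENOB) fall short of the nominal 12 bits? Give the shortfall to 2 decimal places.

3.06 bits

N_eff = (55.60 − 1.76)/6.02 = 8.9435 bits.
12 − 8.9435 = 3.06 bits below nominal.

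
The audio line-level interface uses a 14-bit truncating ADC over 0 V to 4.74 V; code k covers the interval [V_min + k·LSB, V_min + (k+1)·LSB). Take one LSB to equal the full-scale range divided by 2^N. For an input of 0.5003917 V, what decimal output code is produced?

Range is 4.74 V. LSB = 4.74 V / 2^14 ≈ 289.3 µV.
V_in − V_min = 0.5003917 − (0) = 0.5003917 V.
Divide by LSB: 0.5003917 × 16384/4.74 = 1729.6240.
Truncating gives code 1729.

1729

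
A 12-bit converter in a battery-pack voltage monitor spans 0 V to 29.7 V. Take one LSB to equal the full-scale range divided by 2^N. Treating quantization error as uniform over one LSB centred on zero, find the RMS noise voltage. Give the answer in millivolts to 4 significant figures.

Full-scale range = 29.7 V.
Step size = 29.7/4096 V = 7.25098 mV.
σ_q = LSB/√12 = 7.25098 mV/3.4641 = 2.093 mV.

2.093 mV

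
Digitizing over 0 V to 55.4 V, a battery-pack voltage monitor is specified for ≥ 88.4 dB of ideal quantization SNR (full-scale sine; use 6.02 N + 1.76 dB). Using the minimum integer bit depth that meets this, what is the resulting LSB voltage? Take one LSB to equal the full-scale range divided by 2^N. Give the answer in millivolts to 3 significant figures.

Range is 55.4 V.
Required N = ⌈(88.4 − 1.76)/6.02⌉ = ⌈14.392⌉ = 15.
LSB = 55.4 V / 2^15 = 1.69 mV.

1.69 mV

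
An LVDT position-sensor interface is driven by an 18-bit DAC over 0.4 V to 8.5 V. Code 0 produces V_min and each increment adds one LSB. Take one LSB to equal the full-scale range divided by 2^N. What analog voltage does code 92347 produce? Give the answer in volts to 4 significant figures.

3.253 V

Span: 8.5 V − (0.4 V) = 8.1 V. LSB = 8.1 V / 2^18.
Output = V_min + (92347/262144) × range = 0.4 + 0.352276 × 8.1 V
      = 0.4 + 2.85343 = 3.25343 V.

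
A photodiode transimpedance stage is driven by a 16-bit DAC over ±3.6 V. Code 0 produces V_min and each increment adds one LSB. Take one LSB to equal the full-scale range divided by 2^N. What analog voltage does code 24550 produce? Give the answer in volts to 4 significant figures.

Span: 3.6 V − (-3.6 V) = 7.2 V. LSB = 7.2 V / 2^16.
Output = V_min + (24550/65536) × range = -3.6 + 0.374603 × 7.2 V
      = -3.6 V + 2.69714 V = -0.902856 V.

-0.9029 V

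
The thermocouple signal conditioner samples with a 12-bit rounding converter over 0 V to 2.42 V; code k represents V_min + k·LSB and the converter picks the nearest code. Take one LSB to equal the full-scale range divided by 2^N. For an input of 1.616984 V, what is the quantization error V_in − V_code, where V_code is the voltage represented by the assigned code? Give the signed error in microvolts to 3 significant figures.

−91.2 µV

V_FS = 2.42 V. LSB = 2.42 V / 2^12 ≈ 0.5908 mV.
(V_in − V_min)/LSB = (1.616984 − (0)) × 4096/2.42 = 2736.8456 → nearest code k = 2737.
V_code = V_min + k × range/2^12 = 0 + 2737 × 2.42/4096 = 1.617075195 V.
V_in − V_code = 1.616984 − (1.617075195) = −91.2 µV.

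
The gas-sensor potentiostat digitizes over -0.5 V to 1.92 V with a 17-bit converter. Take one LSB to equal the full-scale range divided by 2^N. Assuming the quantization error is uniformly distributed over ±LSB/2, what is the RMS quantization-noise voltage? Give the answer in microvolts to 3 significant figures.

5.33 µV

The full-scale span is 1.92 − (-0.5) = 2.42 V.
LSB = 2.42 V ÷ 2^17 = 2.42/131072 V = 18.463 µV.
RMS of a uniform error over width LSB is LSB/√12 = 5.33 µV.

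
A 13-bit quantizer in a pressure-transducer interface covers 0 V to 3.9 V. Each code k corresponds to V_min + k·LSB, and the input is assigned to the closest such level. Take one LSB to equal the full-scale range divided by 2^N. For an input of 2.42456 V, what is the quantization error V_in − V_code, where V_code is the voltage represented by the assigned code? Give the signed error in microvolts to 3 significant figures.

−86.0 µV

V_FS = 3.9 V. LSB = 3.9 V / 2^13 ≈ 476.1 µV.
Position in LSBs: (2.42456 − (0)) × 8192/3.9 = 5092.8194; rounding gives k = 5093.
Reconstructed level: 0 + 5093 × 3.9/8192 V = 2.424645996 V.
Error = V_in − V_code = 2.42456 − (2.424645996) = −86.0 µV.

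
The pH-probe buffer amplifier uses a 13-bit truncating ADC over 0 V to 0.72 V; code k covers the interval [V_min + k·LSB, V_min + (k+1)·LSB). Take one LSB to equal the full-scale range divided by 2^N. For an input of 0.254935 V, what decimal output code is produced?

2900

Span = 0.72 V. LSB = 0.72 V / 2^13 ≈ 87.89 µV.
code = ⌊(V_in − V_min)/LSB⌋ = ⌊(V_in − V_min) × 2^13 / range⌋
     = ⌊(0.254935 − (0)) × 8192 / 0.72⌋ = ⌊0.254935 × 8192/0.72⌋
     = ⌊2900.594⌋ = 2900.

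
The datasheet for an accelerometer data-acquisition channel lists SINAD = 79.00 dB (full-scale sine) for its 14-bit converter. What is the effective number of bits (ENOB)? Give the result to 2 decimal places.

Inverting SNR = 6.02 N + 1.76: N_eff = (79.00 − 1.76)/6.02 = 12.8306.

12.83 bits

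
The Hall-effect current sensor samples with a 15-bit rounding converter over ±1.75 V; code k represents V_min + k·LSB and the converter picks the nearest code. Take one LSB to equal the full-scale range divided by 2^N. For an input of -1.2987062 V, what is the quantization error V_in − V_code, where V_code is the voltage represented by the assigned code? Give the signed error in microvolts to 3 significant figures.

+15.1 µV

Range = 1.75 − (-1.75) = 3.5 V. LSB = 3.5 V / 2^15 ≈ 106.8 µV.
(-1.2987062 − (-1.75)) / LSB = 0.4512938 × 32768/3.5 = 4225.1415. Nearest integer: k = 4225.
Reconstructed level: -1.75 + 4225 × 3.5/32768 V = -1.2987213135 V.
Error = V_in − V_code = -1.2987062 − (-1.2987213135) = +15.1 µV.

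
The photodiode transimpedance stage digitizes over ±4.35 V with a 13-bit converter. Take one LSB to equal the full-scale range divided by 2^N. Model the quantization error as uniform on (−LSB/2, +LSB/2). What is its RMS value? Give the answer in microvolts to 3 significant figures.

Full-scale range = 4.35 V − (-4.35 V) = 8.7 V.
Step size = 8.7/8192 V = 1.0620 mV.
σ_q = LSB/√12 = 1.0620 mV/3.4641 = 307 µV.

307 µV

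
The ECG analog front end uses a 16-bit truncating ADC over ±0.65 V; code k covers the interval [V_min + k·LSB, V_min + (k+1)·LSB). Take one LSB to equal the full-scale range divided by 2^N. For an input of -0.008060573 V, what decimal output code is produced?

32361

The full-scale span is 0.65 − (-0.65) = 1.3 V. LSB = 1.3 V / 2^16 ≈ 19.84 µV.
(V_in − V_min) × 2^16/range = (-0.008060573 − (-0.65)) × 65536/1.3 = 32361.648.
Floor → code = 32361.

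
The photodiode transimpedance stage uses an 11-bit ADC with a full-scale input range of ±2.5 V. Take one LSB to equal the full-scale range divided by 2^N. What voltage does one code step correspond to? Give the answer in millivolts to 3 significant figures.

Full-scale range = 2.5 V − (-2.5 V) = 5 V.
There are 2^11 = 2048 steps.
LSB = 5 V ÷ 2^11 = 5/2048 V = 2.44 mV.

2.44 mV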